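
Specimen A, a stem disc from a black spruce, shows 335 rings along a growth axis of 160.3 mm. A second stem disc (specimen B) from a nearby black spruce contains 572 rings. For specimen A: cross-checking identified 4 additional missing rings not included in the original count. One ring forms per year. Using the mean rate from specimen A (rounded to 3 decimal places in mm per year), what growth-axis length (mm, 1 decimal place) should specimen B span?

Specimen A: adjusted count: 335 + 4 = 339 rings.
A: 160.3 mm over 339 years gives 160.3 / 339 ≈ 0.473 mm per year.
For B, 0.473 mm/year × 572 years = 270.6 mm.

270.6 mm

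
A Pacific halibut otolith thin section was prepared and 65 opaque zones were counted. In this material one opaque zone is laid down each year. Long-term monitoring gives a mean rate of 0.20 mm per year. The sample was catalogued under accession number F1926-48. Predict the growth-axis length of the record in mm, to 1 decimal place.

13.0 mm

65 years of growth are recorded.
65 years at 0.20 mm/year gives 0.20 × 65 = 13.0 mm.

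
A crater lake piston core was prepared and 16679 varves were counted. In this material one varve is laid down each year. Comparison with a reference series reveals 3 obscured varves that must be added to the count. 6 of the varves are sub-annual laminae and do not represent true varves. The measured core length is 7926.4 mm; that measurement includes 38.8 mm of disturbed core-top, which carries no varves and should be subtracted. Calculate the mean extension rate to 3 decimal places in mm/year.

After corrections the count is 16679 − 6 + 3 = 16676 varves.
Removing the 38.8 mm offcut leaves 7926.4 − 38.8 = 7887.6 mm.
7887.6 mm over 16676 years gives 7887.6 / 16676 ≈ 0.473 mm/year.

0.473 mm/year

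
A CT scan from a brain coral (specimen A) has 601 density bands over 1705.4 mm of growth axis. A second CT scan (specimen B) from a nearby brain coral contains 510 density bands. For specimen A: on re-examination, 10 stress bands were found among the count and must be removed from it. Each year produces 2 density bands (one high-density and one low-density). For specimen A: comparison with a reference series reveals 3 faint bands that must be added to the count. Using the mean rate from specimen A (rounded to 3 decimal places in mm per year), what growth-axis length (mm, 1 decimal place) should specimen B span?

Specimen A: after corrections the count is 601 − 10 + 3 = 594 density bands.
Specimen A: dividing by 2 density bands per year: 594 / 2 = 297 years.
A: 1705.4 mm over 297 years gives 1705.4 / 297 ≈ 5.742 mm/yr.
Specimen B: with 2 density bands per year, 510 / 2 = 255 years. B's length ≈ 5.742 × 255 = 1464.2 mm.

1464.2 mm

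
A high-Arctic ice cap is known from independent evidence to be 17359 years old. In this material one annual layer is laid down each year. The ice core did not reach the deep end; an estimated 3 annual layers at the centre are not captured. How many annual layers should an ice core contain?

17356 annual layers

Expected annual layers over 17359 years: 17359.
17359 − 3 missed = 17356 annual layers expected in the prepared section.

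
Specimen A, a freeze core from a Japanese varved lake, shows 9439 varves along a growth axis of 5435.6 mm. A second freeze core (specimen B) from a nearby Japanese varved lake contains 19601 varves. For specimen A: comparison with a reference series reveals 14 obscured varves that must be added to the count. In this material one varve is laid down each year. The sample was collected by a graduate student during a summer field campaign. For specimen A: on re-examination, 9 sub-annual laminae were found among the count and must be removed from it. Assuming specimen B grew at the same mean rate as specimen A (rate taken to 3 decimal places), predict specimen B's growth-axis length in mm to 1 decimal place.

11290.2 mm

Specimen A: adjusted count: 9439 − 9 + 14 = 9444 varves.
A: 5435.6 mm over 9444 years gives 5435.6 / 9444 ≈ 0.576 mm/yr.
B's length ≈ 0.576 × 19601 = 11290.2 mm.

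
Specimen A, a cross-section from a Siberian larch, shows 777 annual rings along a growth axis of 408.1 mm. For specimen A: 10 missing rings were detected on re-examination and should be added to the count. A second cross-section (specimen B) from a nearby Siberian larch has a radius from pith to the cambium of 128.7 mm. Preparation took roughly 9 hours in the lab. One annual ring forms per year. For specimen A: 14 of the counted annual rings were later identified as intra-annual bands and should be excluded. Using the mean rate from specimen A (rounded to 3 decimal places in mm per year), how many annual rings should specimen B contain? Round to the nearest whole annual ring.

Specimen A: adjusted count: 777 − 14 + 10 = 773 annual rings.
A: Extension rate ≈ 408.1 / 773 = 0.528 mm/yr.
Specimen B: 128.7 mm / 0.528 mm per year = 243.75 years ≈ 244 annual rings.

244 annual rings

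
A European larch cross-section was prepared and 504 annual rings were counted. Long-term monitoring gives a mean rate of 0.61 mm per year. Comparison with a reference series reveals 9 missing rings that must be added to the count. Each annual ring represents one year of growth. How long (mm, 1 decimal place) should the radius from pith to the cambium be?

312.9 mm

Correcting the raw count gives 504 + 9 = 513 true annual rings.
Length ≈ 0.61 × 513 = 312.9 mm.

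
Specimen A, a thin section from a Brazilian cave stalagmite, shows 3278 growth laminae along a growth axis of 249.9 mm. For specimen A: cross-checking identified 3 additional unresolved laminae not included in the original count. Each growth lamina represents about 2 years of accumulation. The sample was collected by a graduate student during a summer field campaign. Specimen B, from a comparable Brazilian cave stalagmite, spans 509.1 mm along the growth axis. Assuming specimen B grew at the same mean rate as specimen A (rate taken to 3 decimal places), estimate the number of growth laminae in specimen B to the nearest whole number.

6699 growth laminae

Specimen A: after corrections the count is 3278 + 3 = 3281 growth laminae.
Specimen A: multiplying by 2 years per growth lamina: 3281 × 2 = 6562 years.
A: Extension rate ≈ 249.9 / 6562 = 0.038 mm/year.
For B, 509.1 / 0.038 = 13397.37 years; at 2 years per growth lamina that is 13397.37 / 2 ≈ 6699 growth laminae.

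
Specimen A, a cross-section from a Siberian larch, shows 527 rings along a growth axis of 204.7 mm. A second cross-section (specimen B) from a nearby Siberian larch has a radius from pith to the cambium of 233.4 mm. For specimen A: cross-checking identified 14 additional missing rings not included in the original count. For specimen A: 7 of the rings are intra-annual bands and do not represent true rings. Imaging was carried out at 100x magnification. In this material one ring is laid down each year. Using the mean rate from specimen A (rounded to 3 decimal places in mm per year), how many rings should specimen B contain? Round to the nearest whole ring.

609 rings

Specimen A: true ring count = 527 − 7 + 14 = 534.
A: Extension rate ≈ 204.7 / 534 = 0.383 mm/yr.
For B, 233.4 / 0.383 = 609.40 years ≈ 609 rings.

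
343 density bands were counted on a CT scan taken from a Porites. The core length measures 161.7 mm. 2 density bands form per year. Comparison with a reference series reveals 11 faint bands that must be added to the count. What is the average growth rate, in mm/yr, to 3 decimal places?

Adjusted count: 343 + 11 = 354 density bands.
354 density bands at 2 per year is 354 / 2 = 177 years.
161.7 mm over 177 years gives 161.7 / 177 ≈ 0.914 mm/yr.

0.914 mm/yr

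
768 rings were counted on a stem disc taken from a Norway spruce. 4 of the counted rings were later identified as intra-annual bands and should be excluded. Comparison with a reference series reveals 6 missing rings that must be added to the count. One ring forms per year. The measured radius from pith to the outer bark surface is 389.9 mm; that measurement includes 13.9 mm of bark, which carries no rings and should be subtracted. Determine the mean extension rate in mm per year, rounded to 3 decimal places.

Correcting the raw count gives 768 − 4 + 6 = 770 true rings.
Net length = 389.9 − 13.9 = 376.0 mm.
Extension rate ≈ 376.0 / 770 = 0.488 mm per year.

0.488 mm per year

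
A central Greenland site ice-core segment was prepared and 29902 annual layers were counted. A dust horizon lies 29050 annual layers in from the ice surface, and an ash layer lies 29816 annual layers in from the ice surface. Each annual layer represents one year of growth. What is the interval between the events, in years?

766 years

Separation: 29816 − 29050 = 766 annual layers.
At one annual layer per year, 766 years elapsed between them.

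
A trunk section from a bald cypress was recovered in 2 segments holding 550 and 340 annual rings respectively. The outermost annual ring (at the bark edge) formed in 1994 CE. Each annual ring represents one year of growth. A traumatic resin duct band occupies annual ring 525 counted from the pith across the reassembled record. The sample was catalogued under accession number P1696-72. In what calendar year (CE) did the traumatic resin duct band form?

Total annual rings = 550 + 340 = 890.
The traumatic resin duct band sits at annual ring 525 from the pith, so 890 − 525 = 365 annual rings formed after it.
Counting back 365 years from 1994 CE places the traumatic resin duct band in 1994 − 365 = 1629 CE.

1629 CE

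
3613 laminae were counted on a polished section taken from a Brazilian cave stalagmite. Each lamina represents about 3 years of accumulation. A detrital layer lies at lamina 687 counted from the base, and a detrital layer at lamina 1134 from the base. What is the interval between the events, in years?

Separation: 1134 − 687 = 447 laminae.
447 laminae at 3 years each span 447 × 3 = 1341 years.

1341 years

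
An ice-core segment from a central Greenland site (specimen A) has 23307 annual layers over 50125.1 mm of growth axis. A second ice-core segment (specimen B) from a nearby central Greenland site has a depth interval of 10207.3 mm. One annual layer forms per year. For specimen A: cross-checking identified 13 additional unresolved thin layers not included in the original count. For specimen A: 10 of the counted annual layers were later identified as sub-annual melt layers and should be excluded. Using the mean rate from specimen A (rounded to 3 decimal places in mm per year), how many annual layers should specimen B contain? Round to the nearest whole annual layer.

Specimen A: true annual layer count = 23307 − 10 + 13 = 23310.
A: 50125.1 mm over 23310 years gives 50125.1 / 23310 ≈ 2.150 mm/yr.
B spans 10207.3 / 2.150 = 4747.58 years ≈ 4748 annual layers.

4748 annual layers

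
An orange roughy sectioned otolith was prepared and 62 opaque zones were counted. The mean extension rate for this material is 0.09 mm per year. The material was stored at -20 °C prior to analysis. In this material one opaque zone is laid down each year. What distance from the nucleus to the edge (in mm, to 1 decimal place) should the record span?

62 years of growth are recorded.
Length ≈ 0.09 × 62 = 5.6 mm.

5.6 mm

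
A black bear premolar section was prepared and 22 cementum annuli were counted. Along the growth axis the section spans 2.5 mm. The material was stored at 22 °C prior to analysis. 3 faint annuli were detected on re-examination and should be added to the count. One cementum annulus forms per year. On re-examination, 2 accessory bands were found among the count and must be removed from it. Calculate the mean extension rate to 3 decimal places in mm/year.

Correcting the raw count gives 22 − 2 + 3 = 23 true cementum annuli.
2.5 mm over 23 years gives 2.5 / 23 ≈ 0.109 mm/year.

0.109 mm/year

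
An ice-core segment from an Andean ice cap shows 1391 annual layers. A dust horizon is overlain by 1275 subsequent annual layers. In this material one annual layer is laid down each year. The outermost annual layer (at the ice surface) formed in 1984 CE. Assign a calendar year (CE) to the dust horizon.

1275 annual layers post-date the dust horizon.
Counting back 1275 years from 1984 CE places the dust horizon in 1984 − 1275 = 709 CE.

709 CE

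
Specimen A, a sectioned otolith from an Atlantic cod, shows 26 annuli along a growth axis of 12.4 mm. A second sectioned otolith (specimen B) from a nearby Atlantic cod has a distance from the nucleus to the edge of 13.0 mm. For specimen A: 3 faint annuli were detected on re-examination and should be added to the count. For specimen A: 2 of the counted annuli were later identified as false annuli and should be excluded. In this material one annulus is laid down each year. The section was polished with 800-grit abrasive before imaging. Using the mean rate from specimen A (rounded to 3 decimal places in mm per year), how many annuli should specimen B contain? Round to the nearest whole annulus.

28 annuli

Specimen A: after corrections the count is 26 − 2 + 3 = 27 annuli.
A: Extension rate ≈ 12.4 / 27 = 0.459 mm/yr.
Specimen B: 13.0 mm / 0.459 mm per year = 28.32 years ≈ 28 annuli.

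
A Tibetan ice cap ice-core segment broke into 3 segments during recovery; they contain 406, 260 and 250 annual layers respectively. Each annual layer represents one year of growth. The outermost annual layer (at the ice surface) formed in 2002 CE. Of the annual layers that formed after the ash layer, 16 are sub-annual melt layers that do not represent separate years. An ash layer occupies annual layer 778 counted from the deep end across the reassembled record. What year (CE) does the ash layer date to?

1880 CE

Total annual layers = 406 + 260 + 250 = 916.
The ash layer sits at annual layer 778 from the deep end, so 916 − 778 = 138 annual layers formed after it.
Excluding 16 false annual layers: 138 − 16 = 122.
2002 − 122 = 1880 CE.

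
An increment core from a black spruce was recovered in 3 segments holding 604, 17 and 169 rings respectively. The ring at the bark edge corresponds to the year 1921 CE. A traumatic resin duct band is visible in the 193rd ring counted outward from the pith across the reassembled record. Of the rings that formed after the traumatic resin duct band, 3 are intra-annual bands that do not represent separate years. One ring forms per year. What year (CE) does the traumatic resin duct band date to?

1327 CE

Total rings = 604 + 17 + 169 = 790.
Between ring 193 and the bark edge there are 790 − 193 = 597 rings.
Removing the 3 false rings leaves 597 − 3 = 594 true rings beyond the traumatic resin duct band.
Counting back 594 years from 1921 CE places the traumatic resin duct band in 1921 − 594 = 1327 CE.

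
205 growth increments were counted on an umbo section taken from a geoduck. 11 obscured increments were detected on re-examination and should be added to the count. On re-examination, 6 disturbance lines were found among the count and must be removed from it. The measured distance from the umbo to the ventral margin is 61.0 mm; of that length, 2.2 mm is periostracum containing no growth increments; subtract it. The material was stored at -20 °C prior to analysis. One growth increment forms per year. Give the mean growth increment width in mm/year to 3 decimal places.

0.280 mm/year

Correcting the raw count gives 205 − 6 + 11 = 210 true growth increments.
Net length = 61.0 − 2.2 = 58.8 mm.
58.8 mm over 210 years gives 58.8 / 210 ≈ 0.280 mm/year.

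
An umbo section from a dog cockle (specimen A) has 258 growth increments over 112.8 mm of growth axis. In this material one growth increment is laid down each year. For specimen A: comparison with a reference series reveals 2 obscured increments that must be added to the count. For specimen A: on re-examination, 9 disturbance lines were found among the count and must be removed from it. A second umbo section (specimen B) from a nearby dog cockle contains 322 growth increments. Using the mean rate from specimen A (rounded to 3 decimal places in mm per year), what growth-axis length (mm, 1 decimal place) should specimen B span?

144.6 mm

Specimen A: true growth increment count = 258 − 9 + 2 = 251.
A: Mean rate = 112.8 mm / 251 years ≈ 0.449 mm/year.
Length of B = 0.449 × 322 = 144.6 mm.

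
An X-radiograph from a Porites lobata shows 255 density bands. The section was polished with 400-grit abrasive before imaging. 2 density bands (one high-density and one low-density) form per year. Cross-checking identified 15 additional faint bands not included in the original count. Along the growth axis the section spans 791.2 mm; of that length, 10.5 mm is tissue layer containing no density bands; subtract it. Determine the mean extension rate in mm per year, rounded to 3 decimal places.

5.783 mm per year

After corrections the count is 255 + 15 = 270 density bands.
Dividing by 2 density bands per year: 270 / 2 = 135 years.
Net length = 791.2 − 10.5 = 780.7 mm.
780.7 mm over 135 years gives 780.7 / 135 ≈ 5.783 mm per year.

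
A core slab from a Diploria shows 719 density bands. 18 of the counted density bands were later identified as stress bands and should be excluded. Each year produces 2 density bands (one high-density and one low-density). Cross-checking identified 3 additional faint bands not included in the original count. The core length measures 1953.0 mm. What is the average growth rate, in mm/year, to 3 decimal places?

5.548 mm/year

After corrections the count is 719 − 18 + 3 = 704 density bands.
With 2 density bands per year, 704 / 2 = 352 years.
Extension rate ≈ 1953.0 / 352 = 5.548 mm/year.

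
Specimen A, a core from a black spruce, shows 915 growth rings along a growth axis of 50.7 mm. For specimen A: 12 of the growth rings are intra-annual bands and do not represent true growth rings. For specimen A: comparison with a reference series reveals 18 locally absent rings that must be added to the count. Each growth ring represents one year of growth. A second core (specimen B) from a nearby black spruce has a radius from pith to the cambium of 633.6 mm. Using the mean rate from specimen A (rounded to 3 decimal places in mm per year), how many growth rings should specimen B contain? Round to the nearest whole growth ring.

Specimen A: true growth ring count = 915 − 12 + 18 = 921.
A: Mean rate = 50.7 mm / 921 years ≈ 0.055 mm/yr.
Specimen B: 633.6 mm / 0.055 mm per year = 11520.00 years ≈ 11520 growth rings.

11520 growth rings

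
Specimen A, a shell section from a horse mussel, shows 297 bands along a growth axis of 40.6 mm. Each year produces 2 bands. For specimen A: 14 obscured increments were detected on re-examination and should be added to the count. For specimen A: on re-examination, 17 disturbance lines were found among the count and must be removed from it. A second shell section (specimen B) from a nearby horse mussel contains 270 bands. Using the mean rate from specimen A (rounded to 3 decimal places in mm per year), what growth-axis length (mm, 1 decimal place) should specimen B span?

Specimen A: adjusted count: 297 − 17 + 14 = 294 bands.
Specimen A: dividing by 2 bands per year: 294 / 2 = 147 years.
A: Mean rate = 40.6 mm / 147 years ≈ 0.276 mm per year.
Specimen B: 270 bands at 2 per year is 270 / 2 = 135 years. For B, 0.276 mm/year × 135 years = 37.3 mm.

37.3 mm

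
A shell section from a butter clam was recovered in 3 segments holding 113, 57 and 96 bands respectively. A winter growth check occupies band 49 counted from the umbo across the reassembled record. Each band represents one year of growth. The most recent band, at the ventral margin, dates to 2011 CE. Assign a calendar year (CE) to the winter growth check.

Total bands = 113 + 57 + 96 = 266.
266 − 49 = 217 bands lie beyond the winter growth check toward the ventral margin.
Counting back 217 years from 2011 CE places the winter growth check in 2011 − 217 = 1794 CE.

1794 CE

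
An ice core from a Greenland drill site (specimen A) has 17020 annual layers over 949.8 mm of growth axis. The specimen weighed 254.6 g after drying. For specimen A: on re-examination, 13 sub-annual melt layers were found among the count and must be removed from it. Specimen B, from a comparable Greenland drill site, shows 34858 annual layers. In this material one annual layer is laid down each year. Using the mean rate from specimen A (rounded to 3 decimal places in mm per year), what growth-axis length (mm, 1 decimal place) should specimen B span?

1952.0 mm

Specimen A: correcting the raw count gives 17020 − 13 = 17007 true annual layers.
A: Extension rate ≈ 949.8 / 17007 = 0.056 mm per year.
For B, 0.056 mm/year × 34858 years = 1952.0 mm.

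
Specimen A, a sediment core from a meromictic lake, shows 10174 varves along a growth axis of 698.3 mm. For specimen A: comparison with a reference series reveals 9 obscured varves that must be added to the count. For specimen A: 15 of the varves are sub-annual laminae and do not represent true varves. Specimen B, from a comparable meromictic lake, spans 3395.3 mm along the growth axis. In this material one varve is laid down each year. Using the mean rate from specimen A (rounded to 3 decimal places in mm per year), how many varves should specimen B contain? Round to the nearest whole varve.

49207 varves

Specimen A: after corrections the count is 10174 − 15 + 9 = 10168 varves.
A: Extension rate ≈ 698.3 / 10168 = 0.069 mm/year.
Specimen B: 3395.3 mm / 0.069 mm per year = 49207.25 years ≈ 49207 varves.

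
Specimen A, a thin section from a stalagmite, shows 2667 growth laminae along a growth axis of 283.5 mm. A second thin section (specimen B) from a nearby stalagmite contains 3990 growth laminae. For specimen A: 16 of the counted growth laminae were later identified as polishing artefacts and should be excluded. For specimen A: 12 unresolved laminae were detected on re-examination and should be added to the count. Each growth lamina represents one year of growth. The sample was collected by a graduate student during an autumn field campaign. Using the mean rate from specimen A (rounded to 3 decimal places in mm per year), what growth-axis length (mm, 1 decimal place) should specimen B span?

422.9 mm

Specimen A: adjusted count: 2667 − 16 + 12 = 2663 growth laminae.
A: Extension rate ≈ 283.5 / 2663 = 0.106 mm/year.
For B, 0.106 mm/year × 3990 years = 422.9 mm.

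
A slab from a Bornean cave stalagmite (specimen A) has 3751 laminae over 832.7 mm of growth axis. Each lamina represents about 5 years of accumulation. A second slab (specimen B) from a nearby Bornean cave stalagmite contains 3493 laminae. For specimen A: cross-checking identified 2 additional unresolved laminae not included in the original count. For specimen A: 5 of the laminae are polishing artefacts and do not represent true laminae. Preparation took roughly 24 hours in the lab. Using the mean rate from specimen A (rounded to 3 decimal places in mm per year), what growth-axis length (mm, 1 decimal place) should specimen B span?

Specimen A: correcting the raw count gives 3751 − 5 + 2 = 3748 true laminae.
Specimen A: at 5 years per lamina, 3748 × 5 = 18740 years.
A: Extension rate ≈ 832.7 / 18740 = 0.044 mm per year.
Specimen B: multiplying by 5 years per lamina: 3493 × 5 = 17465 years. For B, 0.044 mm/year × 17465 years = 768.5 mm.

768.5 mm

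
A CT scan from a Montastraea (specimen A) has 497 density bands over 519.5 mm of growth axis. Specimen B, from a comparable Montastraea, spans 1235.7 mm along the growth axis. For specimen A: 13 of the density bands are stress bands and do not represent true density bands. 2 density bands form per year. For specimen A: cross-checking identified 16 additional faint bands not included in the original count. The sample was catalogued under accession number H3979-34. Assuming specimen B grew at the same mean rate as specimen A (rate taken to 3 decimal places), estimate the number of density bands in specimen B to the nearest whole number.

1189 density bands

Specimen A: true density band count = 497 − 13 + 16 = 500.
Specimen A: 500 density bands at 2 per year is 500 / 2 = 250 years.
A: 519.5 mm over 250 years gives 519.5 / 250 ≈ 2.078 mm/yr.
Specimen B: 1235.7 mm / 2.078 mm per year = 594.66 years; at 2 density bands per year that is 594.66 × 2 ≈ 1189 density bands.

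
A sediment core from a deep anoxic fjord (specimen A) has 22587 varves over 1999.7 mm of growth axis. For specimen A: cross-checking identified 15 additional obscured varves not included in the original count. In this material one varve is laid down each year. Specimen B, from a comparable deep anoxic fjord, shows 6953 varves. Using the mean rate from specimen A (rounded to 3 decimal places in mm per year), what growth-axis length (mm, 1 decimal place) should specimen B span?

611.9 mm

Specimen A: correcting the raw count gives 22587 + 15 = 22602 true varves.
A: 1999.7 mm over 22602 years gives 1999.7 / 22602 ≈ 0.088 mm/year.
B's length ≈ 0.088 × 6953 = 611.9 mm.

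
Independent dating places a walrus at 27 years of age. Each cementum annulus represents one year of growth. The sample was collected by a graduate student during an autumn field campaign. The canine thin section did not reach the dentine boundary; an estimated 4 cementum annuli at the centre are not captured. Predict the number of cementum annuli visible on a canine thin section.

Expected cementum annuli over 27 years: 27.
27 − 4 missed = 23 cementum annuli expected in the prepared section.

23 cementum annuli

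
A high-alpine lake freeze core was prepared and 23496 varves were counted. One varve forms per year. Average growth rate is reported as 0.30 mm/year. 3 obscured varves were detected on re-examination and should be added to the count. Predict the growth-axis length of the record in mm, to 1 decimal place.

True varve count = 23496 + 3 = 23499.
23499 years at 0.30 mm/year gives 0.30 × 23499 = 7049.7 mm.

7049.7 mm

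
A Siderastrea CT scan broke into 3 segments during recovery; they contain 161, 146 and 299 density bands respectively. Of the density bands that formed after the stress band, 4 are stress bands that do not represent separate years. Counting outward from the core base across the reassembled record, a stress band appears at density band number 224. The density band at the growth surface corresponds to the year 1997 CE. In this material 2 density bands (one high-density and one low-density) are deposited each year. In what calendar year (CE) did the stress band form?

1808 CE

Total density bands = 161 + 146 + 299 = 606.
The stress band sits at density band 224 from the core base, so 606 − 224 = 382 density bands formed after it.
382 − 4 false = 378 true density bands after the stress band.
With 2 density bands per year, 378 / 2 = 189 years.
1997 − 189 = 1808 CE.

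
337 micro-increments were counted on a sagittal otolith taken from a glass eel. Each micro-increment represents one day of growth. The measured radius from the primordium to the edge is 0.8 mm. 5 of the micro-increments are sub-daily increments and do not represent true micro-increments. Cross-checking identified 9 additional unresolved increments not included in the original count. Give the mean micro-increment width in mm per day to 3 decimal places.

0.002 mm per day

Adjusted count: 337 − 5 + 9 = 341 micro-increments.
0.8 mm over 341 days gives 0.8 / 341 ≈ 0.002 mm per day.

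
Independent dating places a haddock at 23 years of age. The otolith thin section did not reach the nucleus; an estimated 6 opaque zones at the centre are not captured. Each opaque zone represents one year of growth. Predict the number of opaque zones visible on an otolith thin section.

One opaque zone per year gives 23 opaque zones over 23 years.
Less the 6 uncaptured opaque zones: 23 − 6 = 17.

17 opaque zones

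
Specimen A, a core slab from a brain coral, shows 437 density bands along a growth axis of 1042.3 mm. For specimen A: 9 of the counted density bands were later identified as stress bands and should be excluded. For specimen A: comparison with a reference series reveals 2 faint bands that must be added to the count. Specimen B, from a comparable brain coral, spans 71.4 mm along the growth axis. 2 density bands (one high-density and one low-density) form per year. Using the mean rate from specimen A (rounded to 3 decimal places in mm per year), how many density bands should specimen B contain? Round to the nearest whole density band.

Specimen A: true density band count = 437 − 9 + 2 = 430.
Specimen A: with 2 density bands per year, 430 / 2 = 215 years.
A: Extension rate ≈ 1042.3 / 215 = 4.848 mm/year.
For B, 71.4 / 4.848 = 14.73 years; at 2 density bands per year that is 14.73 × 2 ≈ 29 density bands.

29 density bands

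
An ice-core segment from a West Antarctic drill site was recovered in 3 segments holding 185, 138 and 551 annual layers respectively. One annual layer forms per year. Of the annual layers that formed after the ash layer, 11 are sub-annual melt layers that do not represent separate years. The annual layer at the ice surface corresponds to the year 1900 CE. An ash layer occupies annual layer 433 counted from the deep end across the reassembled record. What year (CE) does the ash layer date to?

Total annual layers = 185 + 138 + 551 = 874.
874 − 433 = 441 annual layers lie beyond the ash layer toward the ice surface.
Removing the 11 false annual layers leaves 441 − 11 = 430 true annual layers beyond the ash layer.
1900 − 430 = 1470 CE.

1470 CE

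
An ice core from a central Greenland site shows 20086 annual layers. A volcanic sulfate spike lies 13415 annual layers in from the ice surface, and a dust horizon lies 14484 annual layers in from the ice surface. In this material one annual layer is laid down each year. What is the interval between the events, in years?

The two markers are separated by 14484 − 13415 = 1069 annual layers.
At one annual layer per year, 1069 years elapsed between them.

1069 yr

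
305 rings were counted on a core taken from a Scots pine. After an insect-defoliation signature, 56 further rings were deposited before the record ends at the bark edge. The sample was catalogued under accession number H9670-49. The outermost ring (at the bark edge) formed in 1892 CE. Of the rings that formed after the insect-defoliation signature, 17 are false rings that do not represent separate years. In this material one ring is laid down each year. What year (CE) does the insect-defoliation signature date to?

1853 CE

56 rings post-date the insect-defoliation signature.
Excluding 17 false rings: 56 − 17 = 39.
Counting back 39 years from 1892 CE places the insect-defoliation signature in 1892 − 39 = 1853 CE.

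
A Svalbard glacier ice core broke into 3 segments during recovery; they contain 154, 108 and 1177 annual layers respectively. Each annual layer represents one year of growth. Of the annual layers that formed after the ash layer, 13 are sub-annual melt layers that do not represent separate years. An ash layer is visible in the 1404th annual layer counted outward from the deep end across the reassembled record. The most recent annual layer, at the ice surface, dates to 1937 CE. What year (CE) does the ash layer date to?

1915 CE

Total annual layers = 154 + 108 + 1177 = 1439.
1439 − 1404 = 35 annual layers lie beyond the ash layer toward the ice surface.
Removing the 13 false annual layers leaves 35 − 13 = 22 true annual layers beyond the ash layer.
1937 − 22 = 1915 CE.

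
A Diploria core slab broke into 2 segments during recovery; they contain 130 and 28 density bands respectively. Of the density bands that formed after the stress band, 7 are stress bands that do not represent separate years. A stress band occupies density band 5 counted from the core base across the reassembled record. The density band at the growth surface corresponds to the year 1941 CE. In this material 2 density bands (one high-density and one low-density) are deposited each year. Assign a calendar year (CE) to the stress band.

Total density bands = 130 + 28 = 158.
Between density band 5 and the growth surface there are 158 − 5 = 153 density bands.
Excluding 7 false density bands: 153 − 7 = 146.
146 density bands at 2 per year is 146 / 2 = 73 years.
Counting back 73 years from 1941 CE places the stress band in 1941 − 73 = 1868 CE.

1868 CE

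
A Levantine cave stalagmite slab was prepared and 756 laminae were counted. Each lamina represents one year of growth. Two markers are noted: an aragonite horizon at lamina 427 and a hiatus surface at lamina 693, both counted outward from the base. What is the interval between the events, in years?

266 yr

The two markers are separated by 693 − 427 = 266 laminae.
That is 266 years at one lamina per year.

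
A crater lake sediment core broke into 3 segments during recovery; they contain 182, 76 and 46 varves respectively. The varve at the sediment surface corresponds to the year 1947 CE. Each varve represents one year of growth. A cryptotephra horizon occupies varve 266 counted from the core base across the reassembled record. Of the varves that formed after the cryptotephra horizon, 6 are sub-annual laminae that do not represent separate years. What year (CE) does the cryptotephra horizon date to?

1915 CE

Total varves = 182 + 76 + 46 = 304.
304 − 266 = 38 varves lie beyond the cryptotephra horizon toward the sediment surface.
Excluding 6 false varves: 38 − 6 = 32.
1947 − 32 = 1915 CE.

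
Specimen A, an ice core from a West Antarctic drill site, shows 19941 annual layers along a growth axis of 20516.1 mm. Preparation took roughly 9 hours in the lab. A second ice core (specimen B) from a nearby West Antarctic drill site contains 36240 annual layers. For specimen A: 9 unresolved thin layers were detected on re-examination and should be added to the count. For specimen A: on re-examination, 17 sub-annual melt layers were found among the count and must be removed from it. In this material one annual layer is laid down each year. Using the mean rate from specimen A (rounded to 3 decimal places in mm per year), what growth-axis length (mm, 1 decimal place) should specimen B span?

37291.0 mm

Specimen A: adjusted count: 19941 − 17 + 9 = 19933 annual layers.
A: Extension rate ≈ 20516.1 / 19933 = 1.029 mm/year.
For B, 1.029 mm/year × 36240 years = 37291.0 mm.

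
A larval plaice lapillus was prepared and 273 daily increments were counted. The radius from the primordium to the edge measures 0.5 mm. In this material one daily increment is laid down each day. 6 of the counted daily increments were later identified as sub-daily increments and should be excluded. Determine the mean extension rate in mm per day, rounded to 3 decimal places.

0.002 mm per day

True daily increment count = 273 − 6 = 267.
Mean rate = 0.5 mm / 267 days ≈ 0.002 mm per day.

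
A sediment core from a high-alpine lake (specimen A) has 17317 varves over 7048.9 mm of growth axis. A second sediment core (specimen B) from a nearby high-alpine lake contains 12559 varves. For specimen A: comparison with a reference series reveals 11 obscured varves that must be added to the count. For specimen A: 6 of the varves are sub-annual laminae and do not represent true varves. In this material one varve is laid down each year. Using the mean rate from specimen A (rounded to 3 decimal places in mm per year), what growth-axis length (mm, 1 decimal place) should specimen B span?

Specimen A: adjusted count: 17317 − 6 + 11 = 17322 varves.
A: Extension rate ≈ 7048.9 / 17322 = 0.407 mm/yr.
B's length ≈ 0.407 × 12559 = 5111.5 mm.

5111.5 mm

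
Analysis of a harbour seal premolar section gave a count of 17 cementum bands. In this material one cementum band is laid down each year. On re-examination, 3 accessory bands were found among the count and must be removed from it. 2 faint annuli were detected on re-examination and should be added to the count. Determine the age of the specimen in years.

Adjusted count: 17 − 3 + 2 = 16 cementum bands.
With a one-to-one cementum band periodicity this is 16 years.

16 years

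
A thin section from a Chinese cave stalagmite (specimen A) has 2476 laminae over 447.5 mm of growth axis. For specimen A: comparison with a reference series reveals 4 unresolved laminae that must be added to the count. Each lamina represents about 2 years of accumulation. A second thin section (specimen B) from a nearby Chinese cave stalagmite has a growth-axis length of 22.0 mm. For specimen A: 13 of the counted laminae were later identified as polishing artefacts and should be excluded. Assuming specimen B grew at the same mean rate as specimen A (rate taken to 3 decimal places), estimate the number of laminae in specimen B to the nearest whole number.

121 laminae

Specimen A: adjusted count: 2476 − 13 + 4 = 2467 laminae.
Specimen A: 2467 laminae at 2 years each span 2467 × 2 = 4934 years.
A: 447.5 mm over 4934 years gives 447.5 / 4934 ≈ 0.091 mm per year.
Specimen B: 22.0 mm / 0.091 mm per year = 241.76 years; at 2 years per lamina that is 241.76 / 2 ≈ 121 laminae.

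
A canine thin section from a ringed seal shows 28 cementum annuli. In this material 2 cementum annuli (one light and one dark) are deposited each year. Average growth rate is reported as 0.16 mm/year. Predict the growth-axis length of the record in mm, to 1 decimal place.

Dividing by 2 cementum annuli per year: 28 / 2 = 14 years.
14 years at 0.16 mm/year gives 0.16 × 14 = 2.2 mm.

2.2 mm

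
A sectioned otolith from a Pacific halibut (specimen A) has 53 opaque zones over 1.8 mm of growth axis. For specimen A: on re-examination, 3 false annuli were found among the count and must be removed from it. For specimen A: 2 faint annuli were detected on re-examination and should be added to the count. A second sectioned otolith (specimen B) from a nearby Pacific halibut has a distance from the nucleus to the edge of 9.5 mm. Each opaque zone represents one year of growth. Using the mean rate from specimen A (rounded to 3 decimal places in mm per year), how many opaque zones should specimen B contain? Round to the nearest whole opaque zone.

Specimen A: after corrections the count is 53 − 3 + 2 = 52 opaque zones.
A: Extension rate ≈ 1.8 / 52 = 0.035 mm/yr.
B spans 9.5 / 0.035 = 271.43 years ≈ 271 opaque zones.

271 opaque zones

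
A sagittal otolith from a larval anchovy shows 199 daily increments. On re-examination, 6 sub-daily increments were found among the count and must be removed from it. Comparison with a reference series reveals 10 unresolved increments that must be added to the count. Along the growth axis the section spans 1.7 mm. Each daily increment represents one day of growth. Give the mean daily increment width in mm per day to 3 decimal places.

Correcting the raw count gives 199 − 6 + 10 = 203 true daily increments.
Extension rate ≈ 1.7 / 203 = 0.008 mm per day.

0.008 mm per day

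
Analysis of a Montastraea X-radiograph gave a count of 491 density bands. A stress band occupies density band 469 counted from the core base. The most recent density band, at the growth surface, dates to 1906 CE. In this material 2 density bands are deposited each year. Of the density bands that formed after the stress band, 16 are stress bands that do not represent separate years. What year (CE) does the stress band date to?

1903 CE

The stress band sits at density band 469 from the core base, so 491 − 469 = 22 density bands formed after it.
Removing the 16 false density bands leaves 22 − 16 = 6 true density bands beyond the stress band.
6 density bands at 2 per year is 6 / 2 = 3 years.
Counting back 3 years from 1906 CE places the stress band in 1906 − 3 = 1903 CE.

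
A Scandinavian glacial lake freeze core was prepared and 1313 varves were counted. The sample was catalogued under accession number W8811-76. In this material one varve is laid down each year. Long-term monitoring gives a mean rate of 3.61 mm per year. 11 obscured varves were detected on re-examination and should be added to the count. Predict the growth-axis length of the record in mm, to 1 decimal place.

Correcting the raw count gives 1313 + 11 = 1324 true varves.
Predicted length = 3.61 mm/year × 1324 years = 4779.6 mm.

4779.6 mm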